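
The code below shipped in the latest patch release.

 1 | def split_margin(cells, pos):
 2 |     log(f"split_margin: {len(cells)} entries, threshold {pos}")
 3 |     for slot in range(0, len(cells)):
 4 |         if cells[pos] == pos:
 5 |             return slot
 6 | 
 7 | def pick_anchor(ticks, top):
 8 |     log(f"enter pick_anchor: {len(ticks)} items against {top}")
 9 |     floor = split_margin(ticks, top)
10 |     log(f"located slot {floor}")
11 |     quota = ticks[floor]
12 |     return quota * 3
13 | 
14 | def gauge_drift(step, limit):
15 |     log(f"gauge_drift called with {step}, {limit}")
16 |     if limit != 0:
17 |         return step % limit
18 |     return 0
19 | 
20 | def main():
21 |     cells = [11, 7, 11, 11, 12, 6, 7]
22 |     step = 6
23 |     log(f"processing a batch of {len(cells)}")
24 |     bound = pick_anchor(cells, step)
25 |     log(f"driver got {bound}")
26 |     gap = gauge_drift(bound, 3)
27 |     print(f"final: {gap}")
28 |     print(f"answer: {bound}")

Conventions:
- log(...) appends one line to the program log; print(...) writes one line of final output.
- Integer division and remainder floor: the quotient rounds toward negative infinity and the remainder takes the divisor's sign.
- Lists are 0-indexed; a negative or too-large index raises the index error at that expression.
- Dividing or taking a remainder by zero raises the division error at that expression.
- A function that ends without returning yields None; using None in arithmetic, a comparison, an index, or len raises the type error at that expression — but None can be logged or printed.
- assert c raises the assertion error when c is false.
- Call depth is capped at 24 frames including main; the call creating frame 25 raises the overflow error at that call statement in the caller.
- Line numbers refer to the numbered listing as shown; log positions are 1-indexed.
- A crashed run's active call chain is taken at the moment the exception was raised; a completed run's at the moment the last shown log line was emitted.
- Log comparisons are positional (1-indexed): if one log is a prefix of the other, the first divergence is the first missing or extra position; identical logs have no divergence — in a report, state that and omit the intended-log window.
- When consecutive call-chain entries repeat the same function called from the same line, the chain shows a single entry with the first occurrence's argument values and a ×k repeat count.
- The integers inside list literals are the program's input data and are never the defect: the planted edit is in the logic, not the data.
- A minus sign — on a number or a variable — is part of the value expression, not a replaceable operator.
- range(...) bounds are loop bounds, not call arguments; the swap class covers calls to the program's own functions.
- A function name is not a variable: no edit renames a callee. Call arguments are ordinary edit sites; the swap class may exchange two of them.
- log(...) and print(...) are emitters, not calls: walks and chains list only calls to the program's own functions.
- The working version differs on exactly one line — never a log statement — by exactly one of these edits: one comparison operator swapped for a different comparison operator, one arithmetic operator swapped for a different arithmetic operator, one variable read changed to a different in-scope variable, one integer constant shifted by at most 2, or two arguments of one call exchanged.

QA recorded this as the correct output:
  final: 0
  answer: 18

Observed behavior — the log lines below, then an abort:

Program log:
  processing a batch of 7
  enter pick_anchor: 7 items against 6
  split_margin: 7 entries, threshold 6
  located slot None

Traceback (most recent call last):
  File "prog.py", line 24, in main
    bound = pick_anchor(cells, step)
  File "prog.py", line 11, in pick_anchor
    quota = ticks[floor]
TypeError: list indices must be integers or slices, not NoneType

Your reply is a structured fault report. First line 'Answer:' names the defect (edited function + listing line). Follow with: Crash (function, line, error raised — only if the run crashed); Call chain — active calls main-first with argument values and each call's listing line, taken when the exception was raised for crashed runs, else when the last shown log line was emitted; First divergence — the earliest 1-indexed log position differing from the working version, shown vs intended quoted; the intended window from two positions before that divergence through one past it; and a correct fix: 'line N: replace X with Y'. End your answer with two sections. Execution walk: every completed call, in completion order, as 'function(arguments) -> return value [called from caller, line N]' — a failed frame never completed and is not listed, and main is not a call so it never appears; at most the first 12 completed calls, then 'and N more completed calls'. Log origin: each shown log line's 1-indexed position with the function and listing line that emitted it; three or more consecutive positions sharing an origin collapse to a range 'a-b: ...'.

Answer: the defect is in split_margin at line 4.
Key fact: The earliest visible damage is log position 4 — 'located slot None' rather than the intended 'located slot 5'.
Crash: pick_anchor, line 11, TypeError.
Call chain: main -> pick_anchor([11, 7, 11, 11, 12, 6, 7], 6) (called at line 24).
First divergence: position 4; shown 'located slot None' vs intended 'located slot 5'.
Intended log window:
  2: enter pick_anchor: 7 items against 6
  3: split_margin: 7 entries, threshold 6
  4: located slot 5
  5: driver got 18
Execution walk:
  split_margin([11, 7, 11, 11, 12, 6, 7], 6) -> None  [called from pick_anchor, line 9]
Log origins:
  1: from main, line 23
  2: from pick_anchor, line 8
  3: from split_margin, line 2
  4: from pick_anchor, line 10
A correct fix: line 4: replace `cells[pos]` with `cells[slot]`.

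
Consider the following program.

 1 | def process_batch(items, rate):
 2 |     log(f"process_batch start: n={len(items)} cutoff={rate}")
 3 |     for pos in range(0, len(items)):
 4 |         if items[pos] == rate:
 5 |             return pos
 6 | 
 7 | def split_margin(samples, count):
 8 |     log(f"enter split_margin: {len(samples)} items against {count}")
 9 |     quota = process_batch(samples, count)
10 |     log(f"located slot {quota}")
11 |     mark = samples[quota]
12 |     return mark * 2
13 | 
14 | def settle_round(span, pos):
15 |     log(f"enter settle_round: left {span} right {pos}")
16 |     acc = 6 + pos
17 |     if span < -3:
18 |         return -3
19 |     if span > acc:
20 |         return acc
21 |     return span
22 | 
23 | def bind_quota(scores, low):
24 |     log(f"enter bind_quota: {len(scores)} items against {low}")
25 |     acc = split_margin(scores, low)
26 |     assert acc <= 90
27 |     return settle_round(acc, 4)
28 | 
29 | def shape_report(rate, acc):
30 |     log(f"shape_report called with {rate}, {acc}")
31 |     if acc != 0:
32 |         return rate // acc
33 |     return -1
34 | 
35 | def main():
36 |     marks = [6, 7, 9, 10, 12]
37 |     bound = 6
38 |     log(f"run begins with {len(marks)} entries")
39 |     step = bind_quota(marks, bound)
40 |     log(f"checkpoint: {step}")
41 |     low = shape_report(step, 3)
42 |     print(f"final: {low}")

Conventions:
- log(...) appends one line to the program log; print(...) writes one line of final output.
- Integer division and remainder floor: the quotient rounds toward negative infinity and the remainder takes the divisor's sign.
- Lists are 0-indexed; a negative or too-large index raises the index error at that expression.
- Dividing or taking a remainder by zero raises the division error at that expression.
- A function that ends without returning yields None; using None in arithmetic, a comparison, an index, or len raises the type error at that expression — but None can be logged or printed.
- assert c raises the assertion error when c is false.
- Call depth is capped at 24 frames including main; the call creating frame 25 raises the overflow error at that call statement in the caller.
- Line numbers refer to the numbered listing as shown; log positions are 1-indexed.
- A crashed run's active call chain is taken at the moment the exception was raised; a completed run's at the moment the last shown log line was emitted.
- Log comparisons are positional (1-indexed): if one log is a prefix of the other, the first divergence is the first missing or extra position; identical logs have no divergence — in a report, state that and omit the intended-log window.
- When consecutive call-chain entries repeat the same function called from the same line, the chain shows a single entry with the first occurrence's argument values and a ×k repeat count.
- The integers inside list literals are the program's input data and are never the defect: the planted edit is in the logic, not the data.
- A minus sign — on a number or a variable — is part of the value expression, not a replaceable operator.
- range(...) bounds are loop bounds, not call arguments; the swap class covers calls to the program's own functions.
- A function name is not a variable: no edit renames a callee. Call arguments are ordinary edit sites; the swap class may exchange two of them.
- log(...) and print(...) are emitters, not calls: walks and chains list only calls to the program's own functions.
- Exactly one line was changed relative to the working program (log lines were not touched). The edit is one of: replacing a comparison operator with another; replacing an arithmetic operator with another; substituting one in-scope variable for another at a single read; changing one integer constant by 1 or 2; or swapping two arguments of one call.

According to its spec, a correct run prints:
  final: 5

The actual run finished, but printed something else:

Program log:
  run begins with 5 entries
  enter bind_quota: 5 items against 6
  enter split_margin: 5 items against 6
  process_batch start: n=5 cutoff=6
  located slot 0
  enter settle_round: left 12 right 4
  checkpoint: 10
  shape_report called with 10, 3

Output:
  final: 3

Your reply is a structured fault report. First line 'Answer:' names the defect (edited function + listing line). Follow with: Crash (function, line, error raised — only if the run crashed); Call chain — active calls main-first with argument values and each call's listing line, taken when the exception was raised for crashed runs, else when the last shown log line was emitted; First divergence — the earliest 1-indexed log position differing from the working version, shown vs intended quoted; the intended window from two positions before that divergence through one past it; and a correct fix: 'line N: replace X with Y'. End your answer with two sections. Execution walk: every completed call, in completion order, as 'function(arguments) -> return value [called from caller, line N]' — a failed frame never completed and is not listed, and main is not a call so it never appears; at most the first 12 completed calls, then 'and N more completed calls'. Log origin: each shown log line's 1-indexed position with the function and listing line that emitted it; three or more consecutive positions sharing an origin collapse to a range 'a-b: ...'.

Answer: the defect is in main at line 41.
Key observation: Position 8 is the first bad log line: 'shape_report called with 10, 3' should read 'shape_report called with 10, 2'.
Call chain: main -> shape_report(10, 3) (called at line 41).
First divergence: position 8 — the shown line 'shape_report called with 10, 3' should read 'shape_report called with 10, 2'.
Intended log window:
  6: enter settle_round: left 12 right 4
  7: checkpoint: 10
  8: shape_report called with 10, 2
Execution walk:
  process_batch([6, 7, 9, 10, 12], 6) -> 0  [called from split_margin, line 9]
  split_margin([6, 7, 9, 10, 12], 6) -> 12  [called from bind_quota, line 25]
  settle_round(12, 4) -> 10  [called from bind_quota, line 27]
  bind_quota([6, 7, 9, 10, 12], 6) -> 10  [called from main, line 39]
  shape_report(10, 3) -> 3  [called from main, line 41]
Origin of each log line:
  1: emitted by main (line 38)
  2: emitted by bind_quota (line 24)
  3: emitted by split_margin (line 8)
  4: emitted by process_batch (line 2)
  5: emitted by split_margin (line 10)
  6: emitted by settle_round (line 15)
  7: emitted by main (line 40)
  8: emitted by shape_report (line 30)
A correct fix: line 41: replace `3` with `2`.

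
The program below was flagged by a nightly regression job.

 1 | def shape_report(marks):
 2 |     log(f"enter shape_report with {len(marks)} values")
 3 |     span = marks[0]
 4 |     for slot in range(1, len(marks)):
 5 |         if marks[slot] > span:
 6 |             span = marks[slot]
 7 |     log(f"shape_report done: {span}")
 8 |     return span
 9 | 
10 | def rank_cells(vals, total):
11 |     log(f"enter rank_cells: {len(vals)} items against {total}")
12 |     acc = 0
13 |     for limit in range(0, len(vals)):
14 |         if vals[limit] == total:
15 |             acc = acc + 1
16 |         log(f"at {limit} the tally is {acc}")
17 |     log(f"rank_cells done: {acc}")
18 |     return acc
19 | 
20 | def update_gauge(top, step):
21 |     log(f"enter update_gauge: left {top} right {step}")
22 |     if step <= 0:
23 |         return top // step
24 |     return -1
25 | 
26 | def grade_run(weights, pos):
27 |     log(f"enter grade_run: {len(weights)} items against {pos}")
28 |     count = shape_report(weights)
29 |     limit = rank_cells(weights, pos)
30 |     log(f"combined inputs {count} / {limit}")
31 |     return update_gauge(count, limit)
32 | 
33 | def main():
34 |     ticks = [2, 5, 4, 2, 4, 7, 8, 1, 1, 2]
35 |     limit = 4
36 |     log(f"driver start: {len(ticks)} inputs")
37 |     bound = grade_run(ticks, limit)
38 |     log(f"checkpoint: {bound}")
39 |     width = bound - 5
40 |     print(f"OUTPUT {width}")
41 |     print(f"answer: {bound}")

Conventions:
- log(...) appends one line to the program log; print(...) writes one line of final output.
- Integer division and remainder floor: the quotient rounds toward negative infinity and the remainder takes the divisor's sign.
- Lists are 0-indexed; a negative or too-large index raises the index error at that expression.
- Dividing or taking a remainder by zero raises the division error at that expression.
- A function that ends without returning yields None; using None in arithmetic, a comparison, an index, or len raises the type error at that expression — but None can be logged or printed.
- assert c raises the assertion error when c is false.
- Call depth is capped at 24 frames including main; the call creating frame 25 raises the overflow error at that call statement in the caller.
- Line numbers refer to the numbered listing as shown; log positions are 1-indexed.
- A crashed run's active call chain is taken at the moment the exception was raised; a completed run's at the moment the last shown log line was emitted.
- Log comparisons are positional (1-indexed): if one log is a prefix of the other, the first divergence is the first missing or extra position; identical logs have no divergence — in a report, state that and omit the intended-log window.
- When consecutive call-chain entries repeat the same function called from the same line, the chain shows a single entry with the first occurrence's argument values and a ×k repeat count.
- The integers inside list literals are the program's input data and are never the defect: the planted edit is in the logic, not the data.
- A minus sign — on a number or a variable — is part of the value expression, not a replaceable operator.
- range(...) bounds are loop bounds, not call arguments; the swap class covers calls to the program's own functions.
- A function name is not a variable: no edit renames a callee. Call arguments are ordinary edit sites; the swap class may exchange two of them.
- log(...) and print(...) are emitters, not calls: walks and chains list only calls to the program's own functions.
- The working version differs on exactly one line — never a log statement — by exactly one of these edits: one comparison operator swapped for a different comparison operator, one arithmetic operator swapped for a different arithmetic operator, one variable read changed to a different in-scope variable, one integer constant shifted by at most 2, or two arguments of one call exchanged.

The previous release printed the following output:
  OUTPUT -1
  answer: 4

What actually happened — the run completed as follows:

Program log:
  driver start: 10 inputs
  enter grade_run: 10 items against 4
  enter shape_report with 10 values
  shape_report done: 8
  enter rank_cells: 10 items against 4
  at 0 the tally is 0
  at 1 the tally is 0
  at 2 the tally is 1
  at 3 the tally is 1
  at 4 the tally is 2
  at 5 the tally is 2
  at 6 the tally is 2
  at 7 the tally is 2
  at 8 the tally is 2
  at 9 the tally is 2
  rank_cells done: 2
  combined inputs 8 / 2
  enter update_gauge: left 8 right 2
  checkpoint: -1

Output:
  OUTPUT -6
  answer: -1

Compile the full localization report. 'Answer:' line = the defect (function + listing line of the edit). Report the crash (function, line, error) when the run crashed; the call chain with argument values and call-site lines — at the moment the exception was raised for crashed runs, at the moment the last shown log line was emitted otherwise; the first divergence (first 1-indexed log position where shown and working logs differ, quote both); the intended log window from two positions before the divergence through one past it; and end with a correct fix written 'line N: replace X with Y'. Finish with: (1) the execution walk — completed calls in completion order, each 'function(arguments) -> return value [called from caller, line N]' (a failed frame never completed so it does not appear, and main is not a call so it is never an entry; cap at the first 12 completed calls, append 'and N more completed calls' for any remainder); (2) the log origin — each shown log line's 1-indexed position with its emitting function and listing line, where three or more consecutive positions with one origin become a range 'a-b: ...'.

Answer: the defect is in update_gauge at line 22.
Core observation: At log position 19 the runs split — shown 'checkpoint: -1', but the working version logs 'checkpoint: 4'.
Call chain: main.
First divergence: position 19 — the shown line 'checkpoint: -1' should read 'checkpoint: 4'.
Intended log window:
  17: combined inputs 8 / 2
  18: enter update_gauge: left 8 right 2
  19: checkpoint: 4
Execution walk:
  shape_report([2, 5, 4, 2, 4, 7, 8, 1, 1, 2]) -> 8  [called from grade_run, line 28]
  rank_cells([2, 5, 4, 2, 4, 7, 8, 1, 1, 2], 4) -> 2  [called from grade_run, line 29]
  update_gauge(8, 2) -> -1  [called from grade_run, line 31]
  grade_run([2, 5, 4, 2, 4, 7, 8, 1, 1, 2], 4) -> -1  [called from main, line 37]
Log line origins:
  1: from main, line 36
  2: from grade_run, line 27
  3: from shape_report, line 2
  4: from shape_report, line 7
  5: from rank_cells, line 11
  6-15: from rank_cells, line 16
  16: from rank_cells, line 17
  17: from grade_run, line 30
  18: from update_gauge, line 21
  19: from main, line 38
A correct fix: line 22: replace `<=` with `!=`.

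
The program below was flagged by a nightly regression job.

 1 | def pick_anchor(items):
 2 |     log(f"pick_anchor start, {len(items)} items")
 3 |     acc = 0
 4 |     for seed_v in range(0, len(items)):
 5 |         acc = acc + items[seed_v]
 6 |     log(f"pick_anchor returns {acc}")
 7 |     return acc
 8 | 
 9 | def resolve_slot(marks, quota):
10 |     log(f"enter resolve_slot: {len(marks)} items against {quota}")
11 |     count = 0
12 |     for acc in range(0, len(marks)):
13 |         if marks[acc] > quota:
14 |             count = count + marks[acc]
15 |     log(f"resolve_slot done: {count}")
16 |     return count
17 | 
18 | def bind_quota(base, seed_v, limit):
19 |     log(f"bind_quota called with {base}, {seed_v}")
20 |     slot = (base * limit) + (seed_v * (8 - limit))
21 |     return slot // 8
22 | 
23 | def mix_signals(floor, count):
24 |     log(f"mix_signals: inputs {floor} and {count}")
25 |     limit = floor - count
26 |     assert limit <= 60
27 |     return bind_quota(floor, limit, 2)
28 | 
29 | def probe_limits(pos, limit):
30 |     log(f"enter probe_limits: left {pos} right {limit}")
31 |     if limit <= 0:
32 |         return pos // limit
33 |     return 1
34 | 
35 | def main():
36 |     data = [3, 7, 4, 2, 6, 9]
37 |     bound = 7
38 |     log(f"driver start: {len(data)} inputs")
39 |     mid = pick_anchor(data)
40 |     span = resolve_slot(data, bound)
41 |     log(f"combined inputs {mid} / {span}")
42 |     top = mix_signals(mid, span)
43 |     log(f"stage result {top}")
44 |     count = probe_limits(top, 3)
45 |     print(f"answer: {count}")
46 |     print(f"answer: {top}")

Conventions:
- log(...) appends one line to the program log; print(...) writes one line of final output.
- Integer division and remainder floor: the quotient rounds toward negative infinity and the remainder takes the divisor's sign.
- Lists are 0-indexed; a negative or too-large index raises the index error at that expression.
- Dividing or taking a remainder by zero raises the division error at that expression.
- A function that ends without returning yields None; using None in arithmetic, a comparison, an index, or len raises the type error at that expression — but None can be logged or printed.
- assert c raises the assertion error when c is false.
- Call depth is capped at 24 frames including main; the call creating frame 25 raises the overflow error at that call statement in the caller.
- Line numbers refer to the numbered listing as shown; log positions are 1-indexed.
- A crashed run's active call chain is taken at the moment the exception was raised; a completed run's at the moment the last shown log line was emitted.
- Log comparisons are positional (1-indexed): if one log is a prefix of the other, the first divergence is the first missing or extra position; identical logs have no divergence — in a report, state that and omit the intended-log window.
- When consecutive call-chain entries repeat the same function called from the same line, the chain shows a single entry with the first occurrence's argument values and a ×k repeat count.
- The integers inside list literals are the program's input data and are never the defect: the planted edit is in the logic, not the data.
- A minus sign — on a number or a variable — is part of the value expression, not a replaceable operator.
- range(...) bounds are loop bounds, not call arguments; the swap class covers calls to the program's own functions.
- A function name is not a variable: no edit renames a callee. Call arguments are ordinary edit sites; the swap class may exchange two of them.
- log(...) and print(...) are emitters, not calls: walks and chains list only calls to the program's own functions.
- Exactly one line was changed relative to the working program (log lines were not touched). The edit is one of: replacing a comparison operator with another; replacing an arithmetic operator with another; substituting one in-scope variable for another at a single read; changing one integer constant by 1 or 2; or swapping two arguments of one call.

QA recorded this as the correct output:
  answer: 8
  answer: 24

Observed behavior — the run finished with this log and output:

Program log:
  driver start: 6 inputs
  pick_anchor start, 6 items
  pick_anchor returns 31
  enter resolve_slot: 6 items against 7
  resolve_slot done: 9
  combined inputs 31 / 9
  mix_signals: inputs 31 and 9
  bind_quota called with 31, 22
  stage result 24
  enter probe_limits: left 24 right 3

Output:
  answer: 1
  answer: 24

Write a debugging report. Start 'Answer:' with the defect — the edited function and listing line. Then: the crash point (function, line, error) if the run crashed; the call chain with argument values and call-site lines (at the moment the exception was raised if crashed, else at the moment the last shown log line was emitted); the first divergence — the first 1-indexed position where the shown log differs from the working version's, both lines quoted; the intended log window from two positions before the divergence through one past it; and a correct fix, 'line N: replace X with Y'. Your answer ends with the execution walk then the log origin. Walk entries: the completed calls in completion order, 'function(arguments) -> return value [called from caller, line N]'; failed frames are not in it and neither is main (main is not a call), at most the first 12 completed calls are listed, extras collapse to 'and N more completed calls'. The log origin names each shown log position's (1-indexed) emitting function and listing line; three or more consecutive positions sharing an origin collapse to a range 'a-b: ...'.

Answer: the defect is in probe_limits at line 31.
Core observation: Every logged value matches the working version; the printed result is what differs.
Call chain: main -> probe_limits(24, 3) (called at line 44).
First divergence: none; the two logs match at every position.
Execution walk:
  pick_anchor([3, 7, 4, 2, 6, 9]) -> 31  [called from main, line 39]
  resolve_slot([3, 7, 4, 2, 6, 9], 7) -> 9  [called from main, line 40]
  bind_quota(31, 22, 2) -> 24  [called from mix_signals, line 27]
  mix_signals(31, 9) -> 24  [called from main, line 42]
  probe_limits(24, 3) -> 1  [called from main, line 44]
Log origins:
  1: logged in main at line 38
  2: logged in pick_anchor at line 2
  3: logged in pick_anchor at line 6
  4: logged in resolve_slot at line 10
  5: logged in resolve_slot at line 15
  6: logged in main at line 41
  7: logged in mix_signals at line 24
  8: logged in bind_quota at line 19
  9: logged in main at line 43
  10: logged in probe_limits at line 30
A correct fix: line 31: replace `<=` with `!=`.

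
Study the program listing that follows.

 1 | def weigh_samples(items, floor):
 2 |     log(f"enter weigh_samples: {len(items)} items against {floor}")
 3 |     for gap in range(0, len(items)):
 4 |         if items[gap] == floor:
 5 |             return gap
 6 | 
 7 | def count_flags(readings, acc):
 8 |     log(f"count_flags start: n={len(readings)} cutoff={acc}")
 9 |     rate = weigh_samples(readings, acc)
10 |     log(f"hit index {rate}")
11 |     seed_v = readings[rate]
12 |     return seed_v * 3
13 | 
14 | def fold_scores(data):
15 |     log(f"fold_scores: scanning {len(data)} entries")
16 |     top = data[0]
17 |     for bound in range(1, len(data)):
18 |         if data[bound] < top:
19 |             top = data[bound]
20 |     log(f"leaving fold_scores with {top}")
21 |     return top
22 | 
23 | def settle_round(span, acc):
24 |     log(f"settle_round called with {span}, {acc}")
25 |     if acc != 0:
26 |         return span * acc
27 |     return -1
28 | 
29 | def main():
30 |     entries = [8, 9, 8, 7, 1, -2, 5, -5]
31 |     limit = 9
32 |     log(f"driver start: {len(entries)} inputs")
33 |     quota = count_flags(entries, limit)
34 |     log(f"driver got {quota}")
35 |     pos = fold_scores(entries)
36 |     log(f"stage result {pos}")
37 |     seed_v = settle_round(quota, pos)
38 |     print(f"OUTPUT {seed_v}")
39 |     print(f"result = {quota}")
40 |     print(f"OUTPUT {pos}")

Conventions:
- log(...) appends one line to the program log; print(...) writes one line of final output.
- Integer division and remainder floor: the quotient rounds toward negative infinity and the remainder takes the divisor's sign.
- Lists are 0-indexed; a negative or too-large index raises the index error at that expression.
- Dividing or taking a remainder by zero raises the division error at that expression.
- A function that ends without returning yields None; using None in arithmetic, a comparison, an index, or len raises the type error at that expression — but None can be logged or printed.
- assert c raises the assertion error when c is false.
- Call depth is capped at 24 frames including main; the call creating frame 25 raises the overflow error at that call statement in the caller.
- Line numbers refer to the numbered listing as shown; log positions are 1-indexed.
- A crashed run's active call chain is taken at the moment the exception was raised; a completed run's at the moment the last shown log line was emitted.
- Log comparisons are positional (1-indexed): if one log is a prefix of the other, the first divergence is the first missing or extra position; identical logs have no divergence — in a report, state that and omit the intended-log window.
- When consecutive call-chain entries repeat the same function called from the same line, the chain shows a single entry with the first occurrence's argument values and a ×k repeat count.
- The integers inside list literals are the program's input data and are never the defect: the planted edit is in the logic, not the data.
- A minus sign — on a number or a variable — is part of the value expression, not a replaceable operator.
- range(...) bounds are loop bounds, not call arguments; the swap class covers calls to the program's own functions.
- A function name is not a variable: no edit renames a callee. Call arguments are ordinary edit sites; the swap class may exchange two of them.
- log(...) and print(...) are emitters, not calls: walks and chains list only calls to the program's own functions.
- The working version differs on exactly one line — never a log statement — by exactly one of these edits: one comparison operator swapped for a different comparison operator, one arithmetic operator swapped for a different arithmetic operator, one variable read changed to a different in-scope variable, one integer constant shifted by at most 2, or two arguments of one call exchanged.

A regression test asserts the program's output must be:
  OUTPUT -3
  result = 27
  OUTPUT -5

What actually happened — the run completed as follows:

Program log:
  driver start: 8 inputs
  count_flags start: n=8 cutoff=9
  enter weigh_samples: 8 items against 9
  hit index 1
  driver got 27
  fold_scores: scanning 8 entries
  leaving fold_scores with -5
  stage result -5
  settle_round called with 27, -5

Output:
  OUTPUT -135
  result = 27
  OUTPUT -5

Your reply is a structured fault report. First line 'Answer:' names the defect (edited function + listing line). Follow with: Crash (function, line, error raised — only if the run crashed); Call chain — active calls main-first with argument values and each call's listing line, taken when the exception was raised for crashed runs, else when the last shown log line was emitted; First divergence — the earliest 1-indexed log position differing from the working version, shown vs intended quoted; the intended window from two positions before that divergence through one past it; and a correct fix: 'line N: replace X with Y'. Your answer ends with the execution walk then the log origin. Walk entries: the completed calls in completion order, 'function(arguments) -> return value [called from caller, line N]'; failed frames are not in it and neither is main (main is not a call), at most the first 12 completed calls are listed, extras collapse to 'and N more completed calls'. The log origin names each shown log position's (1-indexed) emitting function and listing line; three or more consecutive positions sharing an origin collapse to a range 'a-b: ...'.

Answer: the defect is in settle_round at line 26.
The tell: The two runs log identically and part ways only at the printed values.
Call chain: main -> settle_round(27, -5) (called at line 37).
First divergence: none — the logs agree in full.
Execution walk:
  weigh_samples([8, 9, 8, 7, 1, -2, 5, -5], 9) -> 1  [called from count_flags, line 9]
  count_flags([8, 9, 8, 7, 1, -2, 5, -5], 9) -> 27  [called from main, line 33]
  fold_scores([8, 9, 8, 7, 1, -2, 5, -5]) -> -5  [called from main, line 35]
  settle_round(27, -5) -> -135  [called from main, line 37]
Log line origins:
  1 — main, line 32
  2 — count_flags, line 8
  3 — weigh_samples, line 2
  4 — count_flags, line 10
  5 — main, line 34
  6 — fold_scores, line 15
  7 — fold_scores, line 20
  8 — main, line 36
  9 — settle_round, line 24
A correct fix: line 26: replace `*` with `%`.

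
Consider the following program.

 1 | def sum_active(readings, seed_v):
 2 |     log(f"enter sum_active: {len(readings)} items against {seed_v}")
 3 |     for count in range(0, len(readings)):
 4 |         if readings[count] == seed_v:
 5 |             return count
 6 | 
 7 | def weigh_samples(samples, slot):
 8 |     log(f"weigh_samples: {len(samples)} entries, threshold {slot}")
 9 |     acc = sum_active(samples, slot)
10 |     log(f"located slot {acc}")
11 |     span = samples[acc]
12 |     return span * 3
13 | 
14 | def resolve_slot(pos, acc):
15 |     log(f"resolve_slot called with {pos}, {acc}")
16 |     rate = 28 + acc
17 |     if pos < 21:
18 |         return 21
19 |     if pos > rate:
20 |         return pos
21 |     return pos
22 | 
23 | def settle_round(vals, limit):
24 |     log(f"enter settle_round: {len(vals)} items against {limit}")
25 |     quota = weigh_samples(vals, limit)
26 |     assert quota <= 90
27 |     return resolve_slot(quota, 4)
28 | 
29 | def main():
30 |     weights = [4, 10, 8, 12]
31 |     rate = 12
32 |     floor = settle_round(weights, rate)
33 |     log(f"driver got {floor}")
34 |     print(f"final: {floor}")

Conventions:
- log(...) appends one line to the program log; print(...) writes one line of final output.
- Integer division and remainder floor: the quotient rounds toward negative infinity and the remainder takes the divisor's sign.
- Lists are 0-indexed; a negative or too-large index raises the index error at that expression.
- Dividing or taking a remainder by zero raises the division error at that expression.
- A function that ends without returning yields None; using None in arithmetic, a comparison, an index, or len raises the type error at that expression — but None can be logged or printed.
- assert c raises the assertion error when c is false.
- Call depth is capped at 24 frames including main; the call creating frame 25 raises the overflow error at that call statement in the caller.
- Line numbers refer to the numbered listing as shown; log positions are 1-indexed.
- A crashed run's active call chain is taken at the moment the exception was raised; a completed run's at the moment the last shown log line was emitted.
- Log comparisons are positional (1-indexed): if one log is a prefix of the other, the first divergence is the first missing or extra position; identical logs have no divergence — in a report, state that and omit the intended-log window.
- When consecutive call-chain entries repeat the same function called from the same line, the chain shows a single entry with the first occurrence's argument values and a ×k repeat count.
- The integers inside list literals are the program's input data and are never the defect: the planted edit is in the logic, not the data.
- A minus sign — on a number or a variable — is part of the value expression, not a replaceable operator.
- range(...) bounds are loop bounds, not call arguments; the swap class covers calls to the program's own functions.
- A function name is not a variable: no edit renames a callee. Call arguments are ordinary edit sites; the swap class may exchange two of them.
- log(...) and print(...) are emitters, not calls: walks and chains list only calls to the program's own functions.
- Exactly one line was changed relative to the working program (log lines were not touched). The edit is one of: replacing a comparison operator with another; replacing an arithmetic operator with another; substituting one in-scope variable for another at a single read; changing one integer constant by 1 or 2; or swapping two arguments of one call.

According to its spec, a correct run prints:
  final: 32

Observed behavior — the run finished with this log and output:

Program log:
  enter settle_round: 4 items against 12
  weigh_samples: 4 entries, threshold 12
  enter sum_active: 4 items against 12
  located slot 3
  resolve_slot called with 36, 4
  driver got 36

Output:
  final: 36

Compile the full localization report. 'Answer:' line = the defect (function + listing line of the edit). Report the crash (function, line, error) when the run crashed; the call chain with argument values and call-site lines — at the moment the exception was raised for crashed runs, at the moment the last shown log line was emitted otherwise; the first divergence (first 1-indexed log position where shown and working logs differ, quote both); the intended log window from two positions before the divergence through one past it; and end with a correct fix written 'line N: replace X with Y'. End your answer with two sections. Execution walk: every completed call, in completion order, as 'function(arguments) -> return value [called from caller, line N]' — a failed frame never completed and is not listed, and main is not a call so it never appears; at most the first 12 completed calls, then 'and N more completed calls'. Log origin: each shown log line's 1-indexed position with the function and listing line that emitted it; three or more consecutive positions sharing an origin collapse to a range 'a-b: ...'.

Answer: the defect is in resolve_slot at line 20.
Core observation: At log position 6 the runs split — shown 'driver got 36', but the working version logs 'driver got 32'.
Call chain: main.
First divergence: position 6 — the shown line 'driver got 36' should read 'driver got 32'.
Intended log window:
  4: located slot 3
  5: resolve_slot called with 36, 4
  6: driver got 32
Execution walk:
  sum_active([4, 10, 8, 12], 12) -> 3  [called from weigh_samples, line 9]
  weigh_samples([4, 10, 8, 12], 12) -> 36  [called from settle_round, line 25]
  resolve_slot(36, 4) -> 36  [called from settle_round, line 27]
  settle_round([4, 10, 8, 12], 12) -> 36  [called from main, line 32]
Log origin:
  1 — settle_round, line 24
  2 — weigh_samples, line 8
  3 — sum_active, line 2
  4 — weigh_samples, line 10
  5 — resolve_slot, line 15
  6 — main, line 33
A correct fix: line 20: replace `pos` with `rate`.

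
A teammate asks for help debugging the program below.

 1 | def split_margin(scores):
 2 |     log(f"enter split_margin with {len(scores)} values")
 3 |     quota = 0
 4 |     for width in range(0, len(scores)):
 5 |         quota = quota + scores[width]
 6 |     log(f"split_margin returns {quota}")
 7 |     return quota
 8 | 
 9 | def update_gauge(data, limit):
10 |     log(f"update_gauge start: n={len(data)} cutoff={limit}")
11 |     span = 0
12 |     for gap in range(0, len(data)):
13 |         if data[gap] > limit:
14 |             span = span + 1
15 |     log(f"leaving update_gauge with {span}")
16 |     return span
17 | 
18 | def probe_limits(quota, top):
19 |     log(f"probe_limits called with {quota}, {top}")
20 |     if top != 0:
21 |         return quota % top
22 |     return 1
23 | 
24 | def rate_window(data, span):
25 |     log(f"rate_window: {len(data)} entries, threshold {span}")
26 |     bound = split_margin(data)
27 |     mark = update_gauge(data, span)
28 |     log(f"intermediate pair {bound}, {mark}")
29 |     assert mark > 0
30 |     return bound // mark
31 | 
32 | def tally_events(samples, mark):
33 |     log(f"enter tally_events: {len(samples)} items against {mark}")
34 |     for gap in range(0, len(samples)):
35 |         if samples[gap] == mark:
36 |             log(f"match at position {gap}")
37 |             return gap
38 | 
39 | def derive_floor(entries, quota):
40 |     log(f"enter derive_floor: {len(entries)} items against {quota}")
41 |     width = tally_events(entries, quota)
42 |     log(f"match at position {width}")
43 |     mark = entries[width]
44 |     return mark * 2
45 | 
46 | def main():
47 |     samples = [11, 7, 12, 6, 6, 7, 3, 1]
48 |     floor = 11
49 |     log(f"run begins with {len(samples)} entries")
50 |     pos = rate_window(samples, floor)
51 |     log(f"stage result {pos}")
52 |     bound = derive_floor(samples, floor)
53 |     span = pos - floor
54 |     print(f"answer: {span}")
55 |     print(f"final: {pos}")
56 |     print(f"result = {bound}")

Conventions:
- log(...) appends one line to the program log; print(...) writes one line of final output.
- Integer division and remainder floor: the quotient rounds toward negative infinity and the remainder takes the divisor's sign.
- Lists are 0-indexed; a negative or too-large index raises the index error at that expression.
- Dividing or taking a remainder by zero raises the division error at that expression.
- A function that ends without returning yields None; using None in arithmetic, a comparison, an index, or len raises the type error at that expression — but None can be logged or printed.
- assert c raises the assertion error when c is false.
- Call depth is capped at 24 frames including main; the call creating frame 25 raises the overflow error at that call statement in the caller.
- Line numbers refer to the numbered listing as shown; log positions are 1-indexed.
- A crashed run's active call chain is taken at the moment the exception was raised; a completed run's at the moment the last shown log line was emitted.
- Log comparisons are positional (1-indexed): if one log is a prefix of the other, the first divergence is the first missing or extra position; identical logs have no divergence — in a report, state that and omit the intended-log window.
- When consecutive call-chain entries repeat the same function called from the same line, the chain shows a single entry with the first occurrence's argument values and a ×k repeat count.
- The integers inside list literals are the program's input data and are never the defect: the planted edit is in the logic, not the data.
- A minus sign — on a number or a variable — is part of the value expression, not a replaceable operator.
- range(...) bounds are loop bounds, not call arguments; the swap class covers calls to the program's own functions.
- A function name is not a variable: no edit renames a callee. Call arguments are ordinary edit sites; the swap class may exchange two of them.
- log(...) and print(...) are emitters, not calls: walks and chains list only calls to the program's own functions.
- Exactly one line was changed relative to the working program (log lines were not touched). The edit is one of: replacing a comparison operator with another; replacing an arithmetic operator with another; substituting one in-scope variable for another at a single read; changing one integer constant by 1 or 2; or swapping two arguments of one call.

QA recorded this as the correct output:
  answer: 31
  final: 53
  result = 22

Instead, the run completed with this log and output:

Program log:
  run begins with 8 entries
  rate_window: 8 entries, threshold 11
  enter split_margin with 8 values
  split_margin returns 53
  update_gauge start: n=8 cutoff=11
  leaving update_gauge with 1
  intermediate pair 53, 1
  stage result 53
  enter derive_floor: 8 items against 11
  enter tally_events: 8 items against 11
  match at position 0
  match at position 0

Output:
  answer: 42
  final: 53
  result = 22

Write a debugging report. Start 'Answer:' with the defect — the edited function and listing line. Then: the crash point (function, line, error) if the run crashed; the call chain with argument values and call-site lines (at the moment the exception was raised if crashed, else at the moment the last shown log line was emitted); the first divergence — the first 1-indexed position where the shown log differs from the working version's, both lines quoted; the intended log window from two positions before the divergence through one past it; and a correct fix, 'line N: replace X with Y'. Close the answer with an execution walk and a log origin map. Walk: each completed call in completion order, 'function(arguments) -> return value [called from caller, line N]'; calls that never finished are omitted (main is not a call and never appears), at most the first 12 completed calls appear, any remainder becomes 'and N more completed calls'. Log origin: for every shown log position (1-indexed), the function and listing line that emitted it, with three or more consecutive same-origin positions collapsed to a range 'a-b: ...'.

Answer: the defect is in main at line 53.
Key observation: Log streams are identical — the defect surfaces only in the printed output.
Call chain: main -> derive_floor([11, 7, 12, 6, 6, 7, 3, 1], 11) (called at line 52).
First divergence: none; the two logs match at every position.
Execution walk:
  split_margin([11, 7, 12, 6, 6, 7, 3, 1]) -> 53  [called from rate_window, line 26]
  update_gauge([11, 7, 12, 6, 6, 7, 3, 1], 11) -> 1  [called from rate_window, line 27]
  rate_window([11, 7, 12, 6, 6, 7, 3, 1], 11) -> 53  [called from main, line 50]
  tally_events([11, 7, 12, 6, 6, 7, 3, 1], 11) -> 0  [called from derive_floor, line 41]
  derive_floor([11, 7, 12, 6, 6, 7, 3, 1], 11) -> 22  [called from main, line 52]
Log origin:
  1 — main, line 49
  2 — rate_window, line 25
  3 — split_margin, line 2
  4 — split_margin, line 6
  5 — update_gauge, line 10
  6 — update_gauge, line 15
  7 — rate_window, line 28
  8 — main, line 51
  9 — derive_floor, line 40
  10 — tally_events, line 33
  11 — tally_events, line 36
  12 — derive_floor, line 42
A correct fix: line 53: replace `floor` with `bound`.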